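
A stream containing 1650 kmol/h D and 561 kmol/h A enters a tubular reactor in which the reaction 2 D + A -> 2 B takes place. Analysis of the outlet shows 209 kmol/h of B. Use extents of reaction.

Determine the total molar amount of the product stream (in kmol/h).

For B: n = n₀ + 2ξ → 209 = 0 + 2ξ, giving ξ = 104.5 kmol/h.
Outlet amounts (n = n₀ + ν ξ):
  D: 1650 − 2(104.5) = 1441
  A: 561 − 1(104.5) = 456.5
  B: 0 + 2(104.5) = 209
Total out = 1441 + 456.5 + 209 = 2106 kmol/h.

2110 kmol/h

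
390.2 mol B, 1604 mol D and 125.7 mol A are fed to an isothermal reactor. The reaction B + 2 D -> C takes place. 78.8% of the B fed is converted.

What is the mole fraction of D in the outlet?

B reacted = 0.788 × 390.2 = 307.5 mol; ν_B = −1, so ξ = 307.5/1 = 307.5 mol.
Outlet amounts (n = n₀ + ν ξ):
  B: 390.2 − 1(307.5) = 82.72
  D: 1604 − 2(307.5) = 989
  C: 0 + 1(307.5) = 307.5
  A: 125.7 (inert)
Total out = 1505 mol; y_D = 989 / 1505 = 0.6572.

0.657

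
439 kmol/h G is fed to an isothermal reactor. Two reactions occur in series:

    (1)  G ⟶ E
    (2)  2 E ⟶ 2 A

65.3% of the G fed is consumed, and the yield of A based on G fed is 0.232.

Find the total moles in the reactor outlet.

439 kmol/h

Conversion of G: G consumed = 1ξ₁ = 0.653 × 439 → ξ₁ = 286.7 kmol/h.
Yield of A: 2ξ₂ / 439 = 0.232 → ξ₂ = 50.92 kmol/h.
Outlet amounts (n = n₀ + Σ ν·ξ):
  G: 439 − 1(286.7) = 152.3
  E: 0 + 1(286.7) − 2(50.92) = 184.8
  A: 0 + 2(50.92) = 101.8
Total out = 152.3 + 184.8 + 101.8 = 439 kmol/h.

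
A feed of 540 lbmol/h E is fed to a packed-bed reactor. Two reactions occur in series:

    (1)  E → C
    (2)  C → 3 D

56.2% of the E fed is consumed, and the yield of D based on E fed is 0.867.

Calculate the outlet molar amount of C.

Conversion of E: E consumed = 1ξ₁ = 0.562 × 540 → ξ₁ = 303.5 lbmol/h.
Yield of D: 3ξ₂ / 540 = 0.867 → ξ₂ = 156.1 lbmol/h.
Outlet amounts (n = n₀ + Σ ν·ξ):
  E: 540 − 1(303.5) = 236.5
  C: 0 + 1(303.5) − 1(156.1) = 147.4
  D: 0 + 3(156.1) = 468.2

147 lbmol/h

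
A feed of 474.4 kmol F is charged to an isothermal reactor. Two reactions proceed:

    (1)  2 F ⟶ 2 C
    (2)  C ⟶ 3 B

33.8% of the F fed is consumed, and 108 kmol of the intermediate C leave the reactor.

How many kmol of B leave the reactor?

Conversion of F: F consumed = 2ξ₁ = 0.338 × 474.4 → ξ₁ = 80.17 kmol.
C balance: n_C = 0 + 2ξ₁ − 1ξ₂ = 108 → ξ₂ = (2·80.17 − 108)/1 = 52.35 kmol.
Outlet amounts (n = n₀ + Σ ν·ξ):
  F: 474.4 − 2(80.17) = 314.1
  C: 0 + 2(80.17) − 1(52.35) = 108
  B: 0 + 3(52.35) = 157

157 kmol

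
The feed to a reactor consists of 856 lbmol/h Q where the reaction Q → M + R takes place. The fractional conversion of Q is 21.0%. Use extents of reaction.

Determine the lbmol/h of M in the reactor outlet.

180 lbmol/h

Q reacted = 0.21 × 856 = 179.8 lbmol/h; ν_Q = −1, so ξ = 179.8/1 = 179.8 lbmol/h.
Outlet amounts (n = n₀ + ν ξ):
  Q: 856 − 1(179.8) = 676.2
  M: 0 + 1(179.8) = 179.8
  R: 0 + 1(179.8) = 179.8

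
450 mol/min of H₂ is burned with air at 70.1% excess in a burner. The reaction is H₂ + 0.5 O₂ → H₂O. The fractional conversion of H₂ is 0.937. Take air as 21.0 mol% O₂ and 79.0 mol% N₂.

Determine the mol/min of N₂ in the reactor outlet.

1440 mol/min

Stoichiometric O₂ = 0.5 × 450 = 225 mol/min; O₂ fed = 225 × 1.701 = 382.7 mol/min.
N₂ fed = 382.7 × 79/21 = 1440 mol/min.
Fuel reacted = 0.937 × 450 → ξ = 421.7 mol/min.
Outlet (n = n₀ + ν ξ):
  H₂: 450 − 1(421.7) = 28.35
  O₂: 382.7 − 0.5(421.7) = 171.9
  N₂: 1440 (inert)
  H₂O: 0 + 1(421.7) = 421.7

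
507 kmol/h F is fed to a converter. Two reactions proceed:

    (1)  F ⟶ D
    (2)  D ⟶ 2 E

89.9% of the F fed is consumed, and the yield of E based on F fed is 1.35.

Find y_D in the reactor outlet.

0.134

Conversion of F: F consumed = 1ξ₁ = 0.899 × 507 → ξ₁ = 455.8 kmol/h.
Yield of E: 2ξ₂ / 507 = 1.35 → ξ₂ = 342.2 kmol/h.
Outlet amounts (n = n₀ + Σ ν·ξ):
  F: 507 − 1(455.8) = 51.21
  D: 0 + 1(455.8) − 1(342.2) = 113.6
  E: 0 + 2(342.2) = 684.5
Total out = 849.2 kmol/h; y_D = 113.6 / 849.2 = 0.1337.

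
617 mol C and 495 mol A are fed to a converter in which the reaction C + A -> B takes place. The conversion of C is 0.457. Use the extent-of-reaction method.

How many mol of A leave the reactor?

C reacted = 0.457 × 617 = 282 mol; ν_C = −1, so ξ = 282/1 = 282 mol.
Outlet amounts (n = n₀ + ν ξ):
  C: 617 − 1(282) = 335
  A: 495 − 1(282) = 213
  B: 0 + 1(282) = 282

213 mol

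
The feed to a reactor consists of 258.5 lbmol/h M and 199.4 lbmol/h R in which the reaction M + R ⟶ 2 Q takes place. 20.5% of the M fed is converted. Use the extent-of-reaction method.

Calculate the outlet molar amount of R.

146 lbmol/h

M reacted = 0.205 × 258.5 = 52.99 lbmol/h; ν_M = −1, so ξ = 52.99/1 = 52.99 lbmol/h.
Outlet amounts (n = n₀ + ν ξ):
  M: 258.5 − 1(52.99) = 205.5
  R: 199.4 − 1(52.99) = 146.4
  Q: 0 + 2(52.99) = 106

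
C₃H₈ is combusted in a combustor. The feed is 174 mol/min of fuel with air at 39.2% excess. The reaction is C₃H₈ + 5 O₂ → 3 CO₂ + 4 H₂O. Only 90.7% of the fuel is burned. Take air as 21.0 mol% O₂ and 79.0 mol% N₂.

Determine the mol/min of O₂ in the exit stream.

Stoichiometric O₂ = 5 × 174 = 870 mol/min; O₂ fed = 870 × 1.392 = 1211 mol/min.
N₂ fed = 1211 × 79/21 = 4556 mol/min.
Fuel reacted = 0.907 × 174 → ξ = 157.8 mol/min.
Outlet (n = n₀ + ν ξ):
  C₃H₈: 174 − 1(157.8) = 16.18
  O₂: 1211 − 5(157.8) = 421.9
  N₂: 4556 (inert)
  CO₂: 0 + 3(157.8) = 473.5
  H₂O: 0 + 4(157.8) = 631.3

422 mol/min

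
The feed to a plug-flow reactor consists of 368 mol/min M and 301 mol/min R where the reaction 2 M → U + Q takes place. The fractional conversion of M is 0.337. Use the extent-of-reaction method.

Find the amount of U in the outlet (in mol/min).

62 mol/min

M reacted = 0.337 × 368 = 124 mol/min; ν_M = −2, so ξ = 124/2 = 62.01 mol/min.
Outlet amounts (n = n₀ + ν ξ):
  M: 368 − 2(62.01) = 244
  U: 0 + 1(62.01) = 62.01
  Q: 0 + 1(62.01) = 62.01
  R: 301 (inert)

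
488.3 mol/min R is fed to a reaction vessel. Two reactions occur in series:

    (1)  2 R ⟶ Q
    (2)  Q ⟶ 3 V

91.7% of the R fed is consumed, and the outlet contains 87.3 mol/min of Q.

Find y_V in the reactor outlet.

0.762

Conversion of R: R consumed = 2ξ₁ = 0.917 × 488.3 → ξ₁ = 223.9 mol/min.
Q balance: n_Q = 0 + 1ξ₁ − 1ξ₂ = 87.3 → ξ₂ = (1·223.9 − 87.3)/1 = 136.6 mol/min.
Outlet amounts (n = n₀ + Σ ν·ξ):
  R: 488.3 − 2(223.9) = 40.53
  Q: 0 + 1(223.9) − 1(136.6) = 87.3
  V: 0 + 3(136.6) = 409.8
Total out = 537.6 mol/min; y_V = 409.8 / 537.6 = 0.7622.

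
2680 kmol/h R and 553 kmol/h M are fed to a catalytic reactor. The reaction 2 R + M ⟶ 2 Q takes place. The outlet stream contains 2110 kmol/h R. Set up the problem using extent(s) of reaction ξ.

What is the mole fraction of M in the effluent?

0.0909

For R: n = n₀ − 2ξ → 2110 = 2680 − 2ξ, giving ξ = 285 kmol/h.
Outlet amounts (n = n₀ + ν ξ):
  R: 2680 − 2(285) = 2110
  M: 553 − 1(285) = 268
  Q: 0 + 2(285) = 570
Total out = 2948 kmol/h; y_M = 268 / 2948 = 0.09091.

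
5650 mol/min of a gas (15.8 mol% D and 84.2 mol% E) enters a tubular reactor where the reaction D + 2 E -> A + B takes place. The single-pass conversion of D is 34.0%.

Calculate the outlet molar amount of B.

D reacted = 0.34 × 892.7 = 303.5 mol/min; ν_D = −1, so ξ = 303.5/1 = 303.5 mol/min.
Outlet amounts (n = n₀ + ν ξ):
  D: 892.7 − 1(303.5) = 589.2
  E: 4757 − 2(303.5) = 4150
  A: 0 + 1(303.5) = 303.5
  B: 0 + 1(303.5) = 303.5

304 mol/min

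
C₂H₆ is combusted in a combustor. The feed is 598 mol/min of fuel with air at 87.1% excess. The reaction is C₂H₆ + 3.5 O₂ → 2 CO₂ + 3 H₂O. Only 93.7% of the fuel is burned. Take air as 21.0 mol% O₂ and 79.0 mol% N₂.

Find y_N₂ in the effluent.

Stoichiometric O₂ = 3.5 × 598 = 2093 mol/min; O₂ fed = 2093 × 1.871 = 3916 mol/min.
N₂ fed = 3916 × 79/21 = 14730 mol/min.
Fuel reacted = 0.937 × 598 → ξ = 560.3 mol/min.
Outlet (n = n₀ + ν ξ):
  C₂H₆: 598 − 1(560.3) = 37.67
  O₂: 3916 − 3.5(560.3) = 1955
  N₂: 14730 (inert)
  CO₂: 0 + 2(560.3) = 1121
  H₂O: 0 + 3(560.3) = 1681
Total out = 19530 mol/min; y_N₂ = 14730 / 19530 = 0.7545.

0.754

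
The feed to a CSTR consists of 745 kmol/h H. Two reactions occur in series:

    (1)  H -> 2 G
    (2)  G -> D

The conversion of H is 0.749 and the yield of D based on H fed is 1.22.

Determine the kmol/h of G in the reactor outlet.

207 kmol/h

Conversion of H: H consumed = 1ξ₁ = 0.749 × 745 → ξ₁ = 558 kmol/h.
Yield of D: 1ξ₂ / 745 = 1.22 → ξ₂ = 908.9 kmol/h.
Outlet amounts (n = n₀ + Σ ν·ξ):
  H: 745 − 1(558) = 187
  G: 0 + 2(558) − 1(908.9) = 207.1
  D: 0 + 1(908.9) = 908.9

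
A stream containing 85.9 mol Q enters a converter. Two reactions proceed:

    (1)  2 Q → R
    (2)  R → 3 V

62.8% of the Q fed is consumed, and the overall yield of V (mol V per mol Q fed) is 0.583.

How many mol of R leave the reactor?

10.3 mol

Conversion of Q: Q consumed = 2ξ₁ = 0.628 × 85.9 → ξ₁ = 26.97 mol.
Yield of V: 3ξ₂ / 85.9 = 0.583 → ξ₂ = 16.69 mol.
Outlet amounts (n = n₀ + Σ ν·ξ):
  Q: 85.9 − 2(26.97) = 31.95
  R: 0 + 1(26.97) − 1(16.69) = 10.28
  V: 0 + 3(16.69) = 50.08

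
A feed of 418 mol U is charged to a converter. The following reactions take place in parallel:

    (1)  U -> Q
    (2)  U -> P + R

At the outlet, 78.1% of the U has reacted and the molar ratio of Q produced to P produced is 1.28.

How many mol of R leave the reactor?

143 mol

Conversion of U: U consumed = 0.781 × 418 = 326.5 mol = 1ξ₁ + 1ξ₂.
Selectivity: 1ξ₁ / (1ξ₂) = 1.28 → ξ₁ = 1.28 ξ₂.
Substitute: (1·1.28 + 1) ξ₂ = 326.5 → ξ₂ = 143.2 mol, ξ₁ = 183.3 mol.
Outlet amounts (n = n₀ + Σ ν·ξ):
  U: 418 − 1(183.3) − 1(143.2) = 91.54
  Q: 0 + 1(183.3) = 183.3
  P: 0 + 1(143.2) = 143.2
  R: 0 + 1(143.2) = 143.2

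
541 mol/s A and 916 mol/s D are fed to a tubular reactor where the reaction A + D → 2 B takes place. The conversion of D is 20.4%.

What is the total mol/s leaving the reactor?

D reacted = 0.204 × 916 = 186.9 mol/s; ν_D = −1, so ξ = 186.9/1 = 186.9 mol/s.
Outlet amounts (n = n₀ + ν ξ):
  A: 541 − 1(186.9) = 354.1
  D: 916 − 1(186.9) = 729.1
  B: 0 + 2(186.9) = 373.7
Total out = 354.1 + 729.1 + 373.7 = 1457 mol/s.

1460 mol/s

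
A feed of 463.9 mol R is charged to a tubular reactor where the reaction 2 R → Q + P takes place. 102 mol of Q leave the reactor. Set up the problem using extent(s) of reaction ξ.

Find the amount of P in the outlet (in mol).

102 mol

For Q: n = n₀ + 1ξ → 102 = 0 + 1ξ, giving ξ = 102 mol.
Outlet amounts (n = n₀ + ν ξ):
  R: 463.9 − 2(102) = 259.9
  Q: 0 + 1(102) = 102
  P: 0 + 1(102) = 102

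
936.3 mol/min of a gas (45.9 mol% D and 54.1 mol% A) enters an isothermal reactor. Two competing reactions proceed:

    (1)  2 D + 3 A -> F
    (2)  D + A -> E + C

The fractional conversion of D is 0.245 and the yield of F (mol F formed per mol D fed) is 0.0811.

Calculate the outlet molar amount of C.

35.6 mol/min

Yield of F: 1ξ₁ / 429.8 = 0.0811 → ξ₁ = 34.85 mol/min.
Conversion of D: 2ξ₁ + 1ξ₂ = 0.245 × 429.8 = 105.3 → ξ₂ = 35.58 mol/min.
Outlet amounts (n = n₀ + Σ ν·ξ):
  D: 429.8 − 2(34.85) − 1(35.58) = 324.5
  A: 506.5 − 3(34.85) − 1(35.58) = 366.4
  F: 0 + 1(34.85) = 34.85
  E: 0 + 1(35.58) = 35.58
  C: 0 + 1(35.58) = 35.58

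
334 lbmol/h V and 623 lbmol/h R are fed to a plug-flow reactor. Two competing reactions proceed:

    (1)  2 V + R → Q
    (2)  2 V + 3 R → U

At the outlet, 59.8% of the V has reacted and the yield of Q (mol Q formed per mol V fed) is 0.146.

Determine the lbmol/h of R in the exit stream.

Yield of Q: 1ξ₁ / 334 = 0.146 → ξ₁ = 48.76 lbmol/h.
Conversion of V: 2ξ₁ + 2ξ₂ = 0.598 × 334 = 199.7 → ξ₂ = 51.1 lbmol/h.
Outlet amounts (n = n₀ + Σ ν·ξ):
  V: 334 − 2(48.76) − 2(51.1) = 134.3
  R: 623 − 1(48.76) − 3(51.1) = 420.9
  Q: 0 + 1(48.76) = 48.76
  U: 0 + 1(51.1) = 51.1

421 lbmol/h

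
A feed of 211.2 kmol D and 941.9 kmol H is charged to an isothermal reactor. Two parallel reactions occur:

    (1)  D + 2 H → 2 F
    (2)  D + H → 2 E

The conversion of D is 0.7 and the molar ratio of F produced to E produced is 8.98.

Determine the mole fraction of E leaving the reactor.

Conversion of D: D consumed = 0.7 × 211.2 = 147.8 kmol = 1ξ₁ + 1ξ₂.
Selectivity: 2ξ₁ / (2ξ₂) = 8.98 → ξ₁ = 8.98 ξ₂.
Substitute: (1·8.98 + 1) ξ₂ = 147.8 → ξ₂ = 14.81 kmol, ξ₁ = 133 kmol.
Outlet amounts (n = n₀ + Σ ν·ξ):
  D: 211.2 − 1(133) − 1(14.81) = 63.36
  H: 941.9 − 2(133) − 1(14.81) = 661
  F: 0 + 2(133) = 266.1
  E: 0 + 2(14.81) = 29.63
Total out = 1020 kmol; y_E = 29.63 / 1020 = 0.02904.

0.029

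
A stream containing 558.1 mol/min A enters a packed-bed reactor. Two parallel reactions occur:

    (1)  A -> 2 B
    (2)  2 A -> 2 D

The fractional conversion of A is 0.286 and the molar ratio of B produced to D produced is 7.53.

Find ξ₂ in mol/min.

ξ₂ = 16.7 mol/min

Conversion of A: A consumed = 0.286 × 558.1 = 159.6 mol/min = 1ξ₁ + 2ξ₂.
Selectivity: 2ξ₁ / (2ξ₂) = 7.53 → ξ₁ = 7.53 ξ₂.
Substitute: (1·7.53 + 2) ξ₂ = 159.6 → ξ₂ = 16.75 mol/min, ξ₁ = 126.1 mol/min.
Outlet amounts (n = n₀ + Σ ν·ξ):
  A: 558.1 − 1(126.1) − 2(16.75) = 398.5
  B: 0 + 2(126.1) = 252.2
  D: 0 + 2(16.75) = 33.5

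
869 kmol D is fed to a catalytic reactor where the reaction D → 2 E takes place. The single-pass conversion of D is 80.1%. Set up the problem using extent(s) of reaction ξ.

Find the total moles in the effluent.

D reacted = 0.801 × 869 = 696.1 kmol; ν_D = −1, so ξ = 696.1/1 = 696.1 kmol.
Outlet amounts (n = n₀ + ν ξ):
  D: 869 − 1(696.1) = 172.9
  E: 0 + 2(696.1) = 1392
Total out = 172.9 + 1392 = 1565 kmol.

1570 kmol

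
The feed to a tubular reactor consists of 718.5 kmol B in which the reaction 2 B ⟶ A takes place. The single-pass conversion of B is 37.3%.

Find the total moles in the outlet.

B reacted = 0.373 × 718.5 = 268 kmol; ν_B = −2, so ξ = 268/2 = 134 kmol.
Outlet amounts (n = n₀ + ν ξ):
  B: 718.5 − 2(134) = 450.5
  A: 0 + 1(134) = 134
Total out = 450.5 + 134 = 584.5 kmol.

584 kmol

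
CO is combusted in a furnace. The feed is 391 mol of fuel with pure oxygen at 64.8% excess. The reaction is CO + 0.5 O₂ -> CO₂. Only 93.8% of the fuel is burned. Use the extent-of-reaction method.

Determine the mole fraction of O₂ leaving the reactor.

Stoichiometric O₂ = 0.5 × 391 = 195.5 mol; O₂ fed = 195.5 × 1.648 = 322.2 mol.
Fuel reacted = 0.938 × 391 → ξ = 366.8 mol.
Outlet (n = n₀ + ν ξ):
  CO: 391 − 1(366.8) = 24.24
  O₂: 322.2 − 0.5(366.8) = 138.8
  CO₂: 0 + 1(366.8) = 366.8
Total out = 529.8 mol; y_O₂ = 138.8 / 529.8 = 0.262.

0.262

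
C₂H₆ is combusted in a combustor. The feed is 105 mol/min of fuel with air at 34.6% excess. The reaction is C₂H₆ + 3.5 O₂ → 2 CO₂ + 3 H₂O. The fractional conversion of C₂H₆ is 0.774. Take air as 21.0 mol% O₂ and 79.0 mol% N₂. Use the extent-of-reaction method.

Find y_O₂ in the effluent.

Stoichiometric O₂ = 3.5 × 105 = 367.5 mol/min; O₂ fed = 367.5 × 1.346 = 494.7 mol/min.
N₂ fed = 494.7 × 79/21 = 1861 mol/min.
Fuel reacted = 0.774 × 105 → ξ = 81.27 mol/min.
Outlet (n = n₀ + ν ξ):
  C₂H₆: 105 − 1(81.27) = 23.73
  O₂: 494.7 − 3.5(81.27) = 210.2
  N₂: 1861 (inert)
  CO₂: 0 + 2(81.27) = 162.5
  H₂O: 0 + 3(81.27) = 243.8
Total out = 2501 mol/min; y_O₂ = 210.2 / 2501 = 0.08405.

0.084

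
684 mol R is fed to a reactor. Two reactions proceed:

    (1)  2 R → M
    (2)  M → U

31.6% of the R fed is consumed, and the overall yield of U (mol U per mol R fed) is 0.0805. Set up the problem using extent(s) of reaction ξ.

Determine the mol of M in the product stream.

53 mol

Conversion of R: R consumed = 2ξ₁ = 0.316 × 684 → ξ₁ = 108.1 mol.
Yield of U: 1ξ₂ / 684 = 0.0805 → ξ₂ = 55.06 mol.
Outlet amounts (n = n₀ + Σ ν·ξ):
  R: 684 − 2(108.1) = 467.9
  M: 0 + 1(108.1) − 1(55.06) = 53.01
  U: 0 + 1(55.06) = 55.06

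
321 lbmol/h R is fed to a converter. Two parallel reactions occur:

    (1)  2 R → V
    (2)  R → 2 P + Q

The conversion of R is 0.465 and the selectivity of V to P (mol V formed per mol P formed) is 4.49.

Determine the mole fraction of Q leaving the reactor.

0.0296

Conversion of R: R consumed = 0.465 × 321 = 149.3 lbmol/h = 2ξ₁ + 1ξ₂.
Selectivity: 1ξ₁ / (2ξ₂) = 4.49 → ξ₁ = 8.98 ξ₂.
Substitute: (2·8.98 + 1) ξ₂ = 149.3 → ξ₂ = 7.873 lbmol/h, ξ₁ = 70.7 lbmol/h.
Outlet amounts (n = n₀ + Σ ν·ξ):
  R: 321 − 2(70.7) − 1(7.873) = 171.7
  V: 0 + 1(70.7) = 70.7
  P: 0 + 2(7.873) = 15.75
  Q: 0 + 1(7.873) = 7.873
Total out = 266 lbmol/h; y_Q = 7.873 / 266 = 0.02959.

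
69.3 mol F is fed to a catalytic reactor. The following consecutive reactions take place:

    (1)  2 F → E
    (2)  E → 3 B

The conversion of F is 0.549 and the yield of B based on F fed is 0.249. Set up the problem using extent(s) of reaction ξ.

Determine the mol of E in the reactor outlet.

Conversion of F: F consumed = 2ξ₁ = 0.549 × 69.3 → ξ₁ = 19.02 mol.
Yield of B: 3ξ₂ / 69.3 = 0.249 → ξ₂ = 5.752 mol.
Outlet amounts (n = n₀ + Σ ν·ξ):
  F: 69.3 − 2(19.02) = 31.25
  E: 0 + 1(19.02) − 1(5.752) = 13.27
  B: 0 + 3(5.752) = 17.26

13.3 mol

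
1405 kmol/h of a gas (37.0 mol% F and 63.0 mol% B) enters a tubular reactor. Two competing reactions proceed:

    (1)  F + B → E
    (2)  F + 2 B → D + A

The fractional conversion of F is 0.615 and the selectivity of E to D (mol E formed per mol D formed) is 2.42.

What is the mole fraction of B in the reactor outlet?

Conversion of F: F consumed = 0.615 × 519.9 = 319.7 kmol/h = 1ξ₁ + 1ξ₂.
Selectivity: 1ξ₁ / (1ξ₂) = 2.42 → ξ₁ = 2.42 ξ₂.
Substitute: (1·2.42 + 1) ξ₂ = 319.7 → ξ₂ = 93.48 kmol/h, ξ₁ = 226.2 kmol/h.
Outlet amounts (n = n₀ + Σ ν·ξ):
  F: 519.9 − 1(226.2) − 1(93.48) = 200.1
  B: 885.1 − 1(226.2) − 2(93.48) = 472
  E: 0 + 1(226.2) = 226.2
  D: 0 + 1(93.48) = 93.48
  A: 0 + 1(93.48) = 93.48
Total out = 1085 kmol/h; y_B = 472 / 1085 = 0.4349.

0.435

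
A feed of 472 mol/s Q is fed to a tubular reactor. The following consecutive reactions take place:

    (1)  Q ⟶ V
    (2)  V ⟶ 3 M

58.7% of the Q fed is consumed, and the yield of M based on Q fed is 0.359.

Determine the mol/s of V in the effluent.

Conversion of Q: Q consumed = 1ξ₁ = 0.587 × 472 → ξ₁ = 277.1 mol/s.
Yield of M: 3ξ₂ / 472 = 0.359 → ξ₂ = 56.48 mol/s.
Outlet amounts (n = n₀ + Σ ν·ξ):
  Q: 472 − 1(277.1) = 194.9
  V: 0 + 1(277.1) − 1(56.48) = 220.6
  M: 0 + 3(56.48) = 169.4

221 mol/s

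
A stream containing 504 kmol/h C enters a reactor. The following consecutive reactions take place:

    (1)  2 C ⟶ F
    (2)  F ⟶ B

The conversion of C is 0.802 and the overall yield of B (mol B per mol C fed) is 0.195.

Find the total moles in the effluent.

302 kmol/h

Conversion of C: C consumed = 2ξ₁ = 0.802 × 504 → ξ₁ = 202.1 kmol/h.
Yield of B: 1ξ₂ / 504 = 0.195 → ξ₂ = 98.28 kmol/h.
Outlet amounts (n = n₀ + Σ ν·ξ):
  C: 504 − 2(202.1) = 99.79
  F: 0 + 1(202.1) − 1(98.28) = 103.8
  B: 0 + 1(98.28) = 98.28
Total out = 99.79 + 103.8 + 98.28 = 301.9 kmol/h.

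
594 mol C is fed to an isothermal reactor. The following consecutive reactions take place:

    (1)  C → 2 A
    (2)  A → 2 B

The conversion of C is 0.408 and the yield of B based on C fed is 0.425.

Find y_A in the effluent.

0.372

Conversion of C: C consumed = 1ξ₁ = 0.408 × 594 → ξ₁ = 242.4 mol.
Yield of B: 2ξ₂ / 594 = 0.425 → ξ₂ = 126.2 mol.
Outlet amounts (n = n₀ + Σ ν·ξ):
  C: 594 − 1(242.4) = 351.6
  A: 0 + 2(242.4) − 1(126.2) = 358.5
  B: 0 + 2(126.2) = 252.4
Total out = 962.6 mol; y_A = 358.5 / 962.6 = 0.3724.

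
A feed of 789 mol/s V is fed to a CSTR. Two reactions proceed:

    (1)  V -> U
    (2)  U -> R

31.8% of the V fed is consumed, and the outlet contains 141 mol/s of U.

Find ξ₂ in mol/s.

Conversion of V: V consumed = 1ξ₁ = 0.318 × 789 → ξ₁ = 250.9 mol/s.
U balance: n_U = 0 + 1ξ₁ − 1ξ₂ = 141 → ξ₂ = (1·250.9 − 141)/1 = 109.9 mol/s.
Outlet amounts (n = n₀ + Σ ν·ξ):
  V: 789 − 1(250.9) = 538.1
  U: 0 + 1(250.9) − 1(109.9) = 141
  R: 0 + 1(109.9) = 109.9

ξ₂ = 110 mol/s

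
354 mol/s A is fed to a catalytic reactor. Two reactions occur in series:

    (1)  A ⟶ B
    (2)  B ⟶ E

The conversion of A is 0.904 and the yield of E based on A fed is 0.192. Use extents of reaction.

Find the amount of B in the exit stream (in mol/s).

252 mol/s

Conversion of A: A consumed = 1ξ₁ = 0.904 × 354 → ξ₁ = 320 mol/s.
Yield of E: 1ξ₂ / 354 = 0.192 → ξ₂ = 67.97 mol/s.
Outlet amounts (n = n₀ + Σ ν·ξ):
  A: 354 − 1(320) = 33.98
  B: 0 + 1(320) − 1(67.97) = 252
  E: 0 + 1(67.97) = 67.97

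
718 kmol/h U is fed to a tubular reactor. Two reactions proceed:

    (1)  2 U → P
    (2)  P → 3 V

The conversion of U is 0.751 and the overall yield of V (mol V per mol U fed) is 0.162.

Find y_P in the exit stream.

Conversion of U: U consumed = 2ξ₁ = 0.751 × 718 → ξ₁ = 269.6 kmol/h.
Yield of V: 3ξ₂ / 718 = 0.162 → ξ₂ = 38.77 kmol/h.
Outlet amounts (n = n₀ + Σ ν·ξ):
  U: 718 − 2(269.6) = 178.8
  P: 0 + 1(269.6) − 1(38.77) = 230.8
  V: 0 + 3(38.77) = 116.3
Total out = 525.9 kmol/h; y_P = 230.8 / 525.9 = 0.4389.

0.439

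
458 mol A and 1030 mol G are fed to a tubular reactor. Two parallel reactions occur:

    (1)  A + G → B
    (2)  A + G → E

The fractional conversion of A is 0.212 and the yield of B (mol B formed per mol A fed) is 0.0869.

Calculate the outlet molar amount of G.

933 mol

Yield of B: 1ξ₁ / 458 = 0.0869 → ξ₁ = 39.8 mol.
Conversion of A: 1ξ₁ + 1ξ₂ = 0.212 × 458 = 97.1 → ξ₂ = 57.3 mol.
Outlet amounts (n = n₀ + Σ ν·ξ):
  A: 458 − 1(39.8) − 1(57.3) = 360.9
  G: 1030 − 1(39.8) − 1(57.3) = 932.9
  B: 0 + 1(39.8) = 39.8
  E: 0 + 1(57.3) = 57.3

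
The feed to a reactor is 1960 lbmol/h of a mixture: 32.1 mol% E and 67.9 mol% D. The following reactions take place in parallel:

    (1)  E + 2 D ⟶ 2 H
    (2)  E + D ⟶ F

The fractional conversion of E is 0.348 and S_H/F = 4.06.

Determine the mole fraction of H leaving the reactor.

0.169

Conversion of E: E consumed = 0.348 × 629.2 = 218.9 lbmol/h = 1ξ₁ + 1ξ₂.
Selectivity: 2ξ₁ / (1ξ₂) = 4.06 → ξ₁ = 2.03 ξ₂.
Substitute: (1·2.03 + 1) ξ₂ = 218.9 → ξ₂ = 72.26 lbmol/h, ξ₁ = 146.7 lbmol/h.
Outlet amounts (n = n₀ + Σ ν·ξ):
  E: 629.2 − 1(146.7) − 1(72.26) = 410.2
  D: 1331 − 2(146.7) − 1(72.26) = 965.2
  H: 0 + 2(146.7) = 293.4
  F: 0 + 1(72.26) = 72.26
Total out = 1741 lbmol/h; y_H = 293.4 / 1741 = 0.1685.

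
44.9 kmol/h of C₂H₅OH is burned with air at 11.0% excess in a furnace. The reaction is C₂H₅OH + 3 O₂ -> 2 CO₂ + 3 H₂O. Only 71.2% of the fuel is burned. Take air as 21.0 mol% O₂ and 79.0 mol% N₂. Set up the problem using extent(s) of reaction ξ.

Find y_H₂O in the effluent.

Stoichiometric O₂ = 3 × 44.9 = 134.7 kmol/h; O₂ fed = 134.7 × 1.110 = 149.5 kmol/h.
N₂ fed = 149.5 × 79/21 = 562.5 kmol/h.
Fuel reacted = 0.712 × 44.9 → ξ = 31.97 kmol/h.
Outlet (n = n₀ + ν ξ):
  C₂H₅OH: 44.9 − 1(31.97) = 12.93
  O₂: 149.5 − 3(31.97) = 53.61
  N₂: 562.5 (inert)
  CO₂: 0 + 2(31.97) = 63.94
  H₂O: 0 + 3(31.97) = 95.91
Total out = 788.9 kmol/h; y_H₂O = 95.91 / 788.9 = 0.1216.

0.122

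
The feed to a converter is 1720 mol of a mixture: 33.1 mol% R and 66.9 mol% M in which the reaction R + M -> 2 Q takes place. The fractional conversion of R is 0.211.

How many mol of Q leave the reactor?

R reacted = 0.211 × 569.3 = 120.1 mol; ν_R = −1, so ξ = 120.1/1 = 120.1 mol.
Outlet amounts (n = n₀ + ν ξ):
  R: 569.3 − 1(120.1) = 449.2
  M: 1151 − 1(120.1) = 1031
  Q: 0 + 2(120.1) = 240.3

240 mol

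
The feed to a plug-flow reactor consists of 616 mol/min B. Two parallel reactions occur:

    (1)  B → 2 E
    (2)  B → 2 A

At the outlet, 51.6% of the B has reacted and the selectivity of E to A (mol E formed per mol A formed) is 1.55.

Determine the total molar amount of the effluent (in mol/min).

Conversion of B: B consumed = 0.516 × 616 = 317.9 mol/min = 1ξ₁ + 1ξ₂.
Selectivity: 2ξ₁ / (2ξ₂) = 1.55 → ξ₁ = 1.55 ξ₂.
Substitute: (1·1.55 + 1) ξ₂ = 317.9 → ξ₂ = 124.6 mol/min, ξ₁ = 193.2 mol/min.
Outlet amounts (n = n₀ + Σ ν·ξ):
  B: 616 − 1(193.2) − 1(124.6) = 298.1
  E: 0 + 2(193.2) = 386.4
  A: 0 + 2(124.6) = 249.3
Total out = 298.1 + 386.4 + 249.3 = 933.9 mol/min.

934 mol/min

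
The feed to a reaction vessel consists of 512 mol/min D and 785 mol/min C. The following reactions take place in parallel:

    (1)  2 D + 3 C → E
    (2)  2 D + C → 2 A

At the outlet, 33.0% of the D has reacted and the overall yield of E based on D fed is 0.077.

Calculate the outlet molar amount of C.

622 mol/min

Yield of E: 1ξ₁ / 512 = 0.077 → ξ₁ = 39.42 mol/min.
Conversion of D: 2ξ₁ + 2ξ₂ = 0.33 × 512 = 169 → ξ₂ = 45.06 mol/min.
Outlet amounts (n = n₀ + Σ ν·ξ):
  D: 512 − 2(39.42) − 2(45.06) = 343
  C: 785 − 3(39.42) − 1(45.06) = 621.7
  E: 0 + 1(39.42) = 39.42
  A: 0 + 2(45.06) = 90.11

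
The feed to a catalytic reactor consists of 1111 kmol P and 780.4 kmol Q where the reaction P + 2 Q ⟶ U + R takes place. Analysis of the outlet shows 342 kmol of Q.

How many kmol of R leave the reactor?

For Q: n = n₀ − 2ξ → 342 = 780.4 − 2ξ, giving ξ = 219.2 kmol.
Outlet amounts (n = n₀ + ν ξ):
  P: 1111 − 1(219.2) = 891.8
  Q: 780.4 − 2(219.2) = 342
  U: 0 + 1(219.2) = 219.2
  R: 0 + 1(219.2) = 219.2

219 kmol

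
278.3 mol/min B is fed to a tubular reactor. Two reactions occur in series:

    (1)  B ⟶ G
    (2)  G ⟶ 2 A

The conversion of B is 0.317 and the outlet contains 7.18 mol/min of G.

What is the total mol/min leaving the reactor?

Conversion of B: B consumed = 1ξ₁ = 0.317 × 278.3 → ξ₁ = 88.22 mol/min.
G balance: n_G = 0 + 1ξ₁ − 1ξ₂ = 7.18 → ξ₂ = (1·88.22 − 7.18)/1 = 81.04 mol/min.
Outlet amounts (n = n₀ + Σ ν·ξ):
  B: 278.3 − 1(88.22) = 190.1
  G: 0 + 1(88.22) − 1(81.04) = 7.18
  A: 0 + 2(81.04) = 162.1
Total out = 190.1 + 7.18 + 162.1 = 359.3 mol/min.

359 mol/min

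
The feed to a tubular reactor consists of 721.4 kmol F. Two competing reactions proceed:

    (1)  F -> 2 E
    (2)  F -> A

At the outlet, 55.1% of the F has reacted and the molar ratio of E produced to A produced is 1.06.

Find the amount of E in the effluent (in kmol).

Conversion of F: F consumed = 0.551 × 721.4 = 397.5 kmol = 1ξ₁ + 1ξ₂.
Selectivity: 2ξ₁ / (1ξ₂) = 1.06 → ξ₁ = 0.53 ξ₂.
Substitute: (1·0.53 + 1) ξ₂ = 397.5 → ξ₂ = 259.8 kmol, ξ₁ = 137.7 kmol.
Outlet amounts (n = n₀ + Σ ν·ξ):
  F: 721.4 − 1(137.7) − 1(259.8) = 323.9
  E: 0 + 2(137.7) = 275.4
  A: 0 + 1(259.8) = 259.8

275 kmol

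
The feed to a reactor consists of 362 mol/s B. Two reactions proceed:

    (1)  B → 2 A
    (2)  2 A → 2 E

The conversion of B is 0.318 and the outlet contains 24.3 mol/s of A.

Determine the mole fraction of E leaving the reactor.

0.432

Conversion of B: B consumed = 1ξ₁ = 0.318 × 362 → ξ₁ = 115.1 mol/s.
A balance: n_A = 0 + 2ξ₁ − 2ξ₂ = 24.3 → ξ₂ = (2·115.1 − 24.3)/2 = 103 mol/s.
Outlet amounts (n = n₀ + Σ ν·ξ):
  B: 362 − 1(115.1) = 246.9
  A: 0 + 2(115.1) − 2(103) = 24.3
  E: 0 + 2(103) = 205.9
Total out = 477.1 mol/s; y_E = 205.9 / 477.1 = 0.4316.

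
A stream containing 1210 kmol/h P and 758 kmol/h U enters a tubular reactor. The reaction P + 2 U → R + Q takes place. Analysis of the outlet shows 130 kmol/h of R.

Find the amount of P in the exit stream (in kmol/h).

For R: n = n₀ + 1ξ → 130 = 0 + 1ξ, giving ξ = 130 kmol/h.
Outlet amounts (n = n₀ + ν ξ):
  P: 1210 − 1(130) = 1080
  U: 758 − 2(130) = 498
  R: 0 + 1(130) = 130
  Q: 0 + 1(130) = 130

1080 kmol/h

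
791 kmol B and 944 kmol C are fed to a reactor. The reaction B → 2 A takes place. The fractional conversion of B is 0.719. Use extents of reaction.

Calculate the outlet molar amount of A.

B reacted = 0.719 × 791 = 568.7 kmol; ν_B = −1, so ξ = 568.7/1 = 568.7 kmol.
Outlet amounts (n = n₀ + ν ξ):
  B: 791 − 1(568.7) = 222.3
  A: 0 + 2(568.7) = 1137
  C: 944 (inert)

1140 kmol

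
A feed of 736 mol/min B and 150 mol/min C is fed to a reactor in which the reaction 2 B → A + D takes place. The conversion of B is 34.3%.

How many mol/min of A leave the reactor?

B reacted = 0.343 × 736 = 252.4 mol/min; ν_B = −2, so ξ = 252.4/2 = 126.2 mol/min.
Outlet amounts (n = n₀ + ν ξ):
  B: 736 − 2(126.2) = 483.6
  A: 0 + 1(126.2) = 126.2
  D: 0 + 1(126.2) = 126.2
  C: 150 (inert)

126 mol/min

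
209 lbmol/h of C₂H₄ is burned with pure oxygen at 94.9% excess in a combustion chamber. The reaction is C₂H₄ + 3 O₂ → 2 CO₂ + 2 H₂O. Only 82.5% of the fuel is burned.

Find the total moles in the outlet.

Stoichiometric O₂ = 3 × 209 = 627 lbmol/h; O₂ fed = 627 × 1.949 = 1222 lbmol/h.
Fuel reacted = 0.825 × 209 → ξ = 172.4 lbmol/h.
Outlet (n = n₀ + ν ξ):
  C₂H₄: 209 − 1(172.4) = 36.58
  O₂: 1222 − 3(172.4) = 704.7
  CO₂: 0 + 2(172.4) = 344.8
  H₂O: 0 + 2(172.4) = 344.8
Total out = 36.58 + 704.7 + 344.8 + 344.8 = 1431 lbmol/h.

1430 lbmol/h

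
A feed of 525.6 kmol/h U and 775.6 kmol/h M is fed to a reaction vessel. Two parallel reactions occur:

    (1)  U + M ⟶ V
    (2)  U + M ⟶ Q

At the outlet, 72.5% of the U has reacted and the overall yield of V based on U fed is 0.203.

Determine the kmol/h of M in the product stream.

395 kmol/h

Yield of V: 1ξ₁ / 525.6 = 0.203 → ξ₁ = 106.7 kmol/h.
Conversion of U: 1ξ₁ + 1ξ₂ = 0.725 × 525.6 = 381.1 → ξ₂ = 274.4 kmol/h.
Outlet amounts (n = n₀ + Σ ν·ξ):
  U: 525.6 − 1(106.7) − 1(274.4) = 144.5
  M: 775.6 − 1(106.7) − 1(274.4) = 394.5
  V: 0 + 1(106.7) = 106.7
  Q: 0 + 1(274.4) = 274.4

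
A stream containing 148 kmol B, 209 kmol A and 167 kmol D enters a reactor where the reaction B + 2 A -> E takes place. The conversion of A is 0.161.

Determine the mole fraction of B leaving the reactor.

0.268

A reacted = 0.161 × 209 = 33.65 kmol; ν_A = −2, so ξ = 33.65/2 = 16.82 kmol.
Outlet amounts (n = n₀ + ν ξ):
  B: 148 − 1(16.82) = 131.2
  A: 209 − 2(16.82) = 175.4
  E: 0 + 1(16.82) = 16.82
  D: 167 (inert)
Total out = 490.4 kmol; y_B = 131.2 / 490.4 = 0.2675.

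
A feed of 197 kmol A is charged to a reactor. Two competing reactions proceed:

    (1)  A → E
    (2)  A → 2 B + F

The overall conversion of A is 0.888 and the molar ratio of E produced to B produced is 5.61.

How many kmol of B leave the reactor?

28.6 kmol

Conversion of A: A consumed = 0.888 × 197 = 174.9 kmol = 1ξ₁ + 1ξ₂.
Selectivity: 1ξ₁ / (2ξ₂) = 5.61 → ξ₁ = 11.22 ξ₂.
Substitute: (1·11.22 + 1) ξ₂ = 174.9 → ξ₂ = 14.32 kmol, ξ₁ = 160.6 kmol.
Outlet amounts (n = n₀ + Σ ν·ξ):
  A: 197 − 1(160.6) − 1(14.32) = 22.06
  E: 0 + 1(160.6) = 160.6
  B: 0 + 2(14.32) = 28.63
  F: 0 + 1(14.32) = 14.32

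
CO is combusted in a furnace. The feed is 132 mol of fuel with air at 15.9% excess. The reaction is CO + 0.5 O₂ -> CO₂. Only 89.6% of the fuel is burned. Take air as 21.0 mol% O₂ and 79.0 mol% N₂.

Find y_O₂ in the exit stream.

Stoichiometric O₂ = 0.5 × 132 = 66 mol; O₂ fed = 66 × 1.159 = 76.49 mol.
N₂ fed = 76.49 × 79/21 = 287.8 mol.
Fuel reacted = 0.896 × 132 → ξ = 118.3 mol.
Outlet (n = n₀ + ν ξ):
  CO: 132 − 1(118.3) = 13.73
  O₂: 76.49 − 0.5(118.3) = 17.36
  N₂: 287.8 (inert)
  CO₂: 0 + 1(118.3) = 118.3
Total out = 437.1 mol; y_O₂ = 17.36 / 437.1 = 0.03971.

0.0397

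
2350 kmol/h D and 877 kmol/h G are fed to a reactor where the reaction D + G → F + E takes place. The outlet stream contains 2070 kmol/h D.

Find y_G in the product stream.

0.185

For D: n = n₀ − 1ξ → 2070 = 2350 − 1ξ, giving ξ = 280 kmol/h.
Outlet amounts (n = n₀ + ν ξ):
  D: 2350 − 1(280) = 2070
  G: 877 − 1(280) = 597
  F: 0 + 1(280) = 280
  E: 0 + 1(280) = 280
Total out = 3227 kmol/h; y_G = 597 / 3227 = 0.185.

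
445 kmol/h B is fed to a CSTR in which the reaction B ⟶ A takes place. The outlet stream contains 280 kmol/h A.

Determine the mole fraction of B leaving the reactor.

0.371

For A: n = n₀ + 1ξ → 280 = 0 + 1ξ, giving ξ = 280 kmol/h.
Outlet amounts (n = n₀ + ν ξ):
  B: 445 − 1(280) = 165
  A: 0 + 1(280) = 280
Total out = 445 kmol/h; y_B = 165 / 445 = 0.3708.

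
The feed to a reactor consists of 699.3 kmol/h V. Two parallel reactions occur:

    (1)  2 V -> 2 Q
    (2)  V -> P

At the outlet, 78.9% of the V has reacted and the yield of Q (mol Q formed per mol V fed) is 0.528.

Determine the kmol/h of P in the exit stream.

Yield of Q: 2ξ₁ / 699.3 = 0.528 → ξ₁ = 184.6 kmol/h.
Conversion of V: 2ξ₁ + 1ξ₂ = 0.789 × 699.3 = 551.7 → ξ₂ = 182.5 kmol/h.
Outlet amounts (n = n₀ + Σ ν·ξ):
  V: 699.3 − 2(184.6) − 1(182.5) = 147.6
  Q: 0 + 2(184.6) = 369.2
  P: 0 + 1(182.5) = 182.5

183 kmol/h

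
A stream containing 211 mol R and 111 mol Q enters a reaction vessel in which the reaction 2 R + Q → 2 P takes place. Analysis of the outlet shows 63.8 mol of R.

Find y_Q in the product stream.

For R: n = n₀ − 2ξ → 63.8 = 211 − 2ξ, giving ξ = 73.6 mol.
Outlet amounts (n = n₀ + ν ξ):
  R: 211 − 2(73.6) = 63.8
  Q: 111 − 1(73.6) = 37.4
  P: 0 + 2(73.6) = 147.2
Total out = 248.4 mol; y_Q = 37.4 / 248.4 = 0.1506.

0.151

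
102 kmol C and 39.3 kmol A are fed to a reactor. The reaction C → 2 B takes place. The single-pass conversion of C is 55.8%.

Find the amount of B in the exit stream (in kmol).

114 kmol

C reacted = 0.558 × 102 = 56.92 kmol; ν_C = −1, so ξ = 56.92/1 = 56.92 kmol.
Outlet amounts (n = n₀ + ν ξ):
  C: 102 − 1(56.92) = 45.08
  B: 0 + 2(56.92) = 113.8
  A: 39.3 (inert)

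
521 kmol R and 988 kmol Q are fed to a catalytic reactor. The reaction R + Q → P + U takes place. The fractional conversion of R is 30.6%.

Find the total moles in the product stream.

1510 kmol

R reacted = 0.306 × 521 = 159.4 kmol; ν_R = −1, so ξ = 159.4/1 = 159.4 kmol.
Outlet amounts (n = n₀ + ν ξ):
  R: 521 − 1(159.4) = 361.6
  Q: 988 − 1(159.4) = 828.6
  P: 0 + 1(159.4) = 159.4
  U: 0 + 1(159.4) = 159.4
Total out = 361.6 + 828.6 + 159.4 + 159.4 = 1509 kmol.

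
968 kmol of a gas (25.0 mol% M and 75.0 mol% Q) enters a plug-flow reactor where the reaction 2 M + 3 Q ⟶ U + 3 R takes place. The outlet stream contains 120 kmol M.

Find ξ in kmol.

ξ = 61 kmol

For M: n = n₀ − 2ξ → 120 = 242 − 2ξ, giving ξ = 61 kmol.
Outlet amounts (n = n₀ + ν ξ):
  M: 242 − 2(61) = 120
  Q: 726 − 3(61) = 543
  U: 0 + 1(61) = 61
  R: 0 + 3(61) = 183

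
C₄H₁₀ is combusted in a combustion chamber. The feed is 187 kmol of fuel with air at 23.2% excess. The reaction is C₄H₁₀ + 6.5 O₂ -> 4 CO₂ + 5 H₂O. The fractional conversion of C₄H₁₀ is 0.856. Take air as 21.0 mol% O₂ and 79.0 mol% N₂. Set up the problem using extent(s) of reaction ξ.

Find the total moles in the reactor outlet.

7560 kmol

Stoichiometric O₂ = 6.5 × 187 = 1216 kmol; O₂ fed = 1216 × 1.232 = 1497 kmol.
N₂ fed = 1497 × 79/21 = 5633 kmol.
Fuel reacted = 0.856 × 187 → ξ = 160.1 kmol.
Outlet (n = n₀ + ν ξ):
  C₄H₁₀: 187 − 1(160.1) = 26.93
  O₂: 1497 − 6.5(160.1) = 457
  N₂: 5633 (inert)
  CO₂: 0 + 4(160.1) = 640.3
  H₂O: 0 + 5(160.1) = 800.4
Total out = 26.93 + 457 + 5633 + 640.3 + 800.4 = 7558 kmol.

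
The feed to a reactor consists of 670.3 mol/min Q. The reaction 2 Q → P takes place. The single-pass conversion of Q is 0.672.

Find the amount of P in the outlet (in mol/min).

225 mol/min

Q reacted = 0.672 × 670.3 = 450.4 mol/min; ν_Q = −2, so ξ = 450.4/2 = 225.2 mol/min.
Outlet amounts (n = n₀ + ν ξ):
  Q: 670.3 − 2(225.2) = 219.9
  P: 0 + 1(225.2) = 225.2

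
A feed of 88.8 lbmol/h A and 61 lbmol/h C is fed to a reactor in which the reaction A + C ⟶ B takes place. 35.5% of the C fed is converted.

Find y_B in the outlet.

0.169

C reacted = 0.355 × 61 = 21.65 lbmol/h; ν_C = −1, so ξ = 21.65/1 = 21.65 lbmol/h.
Outlet amounts (n = n₀ + ν ξ):
  A: 88.8 − 1(21.65) = 67.14
  C: 61 − 1(21.65) = 39.34
  B: 0 + 1(21.65) = 21.65
Total out = 128.1 lbmol/h; y_B = 21.65 / 128.1 = 0.169.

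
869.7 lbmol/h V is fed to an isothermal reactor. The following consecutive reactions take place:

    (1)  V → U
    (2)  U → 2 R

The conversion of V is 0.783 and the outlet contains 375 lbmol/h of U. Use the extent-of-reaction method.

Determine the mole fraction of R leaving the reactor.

0.521

Conversion of V: V consumed = 1ξ₁ = 0.783 × 869.7 → ξ₁ = 681 lbmol/h.
U balance: n_U = 0 + 1ξ₁ − 1ξ₂ = 375 → ξ₂ = (1·681 − 375)/1 = 306 lbmol/h.
Outlet amounts (n = n₀ + Σ ν·ξ):
  V: 869.7 − 1(681) = 188.7
  U: 0 + 1(681) − 1(306) = 375
  R: 0 + 2(306) = 612
Total out = 1176 lbmol/h; y_R = 612 / 1176 = 0.5205.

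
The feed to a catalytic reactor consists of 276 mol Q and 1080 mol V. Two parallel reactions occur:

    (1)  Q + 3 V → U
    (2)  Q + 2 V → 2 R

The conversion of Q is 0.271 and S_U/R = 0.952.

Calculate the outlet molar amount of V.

Conversion of Q: Q consumed = 0.271 × 276 = 74.8 mol = 1ξ₁ + 1ξ₂.
Selectivity: 1ξ₁ / (2ξ₂) = 0.952 → ξ₁ = 1.904 ξ₂.
Substitute: (1·1.904 + 1) ξ₂ = 74.8 → ξ₂ = 25.76 mol, ξ₁ = 49.04 mol.
Outlet amounts (n = n₀ + Σ ν·ξ):
  Q: 276 − 1(49.04) − 1(25.76) = 201.2
  V: 1080 − 3(49.04) − 2(25.76) = 881.4
  U: 0 + 1(49.04) = 49.04
  R: 0 + 2(25.76) = 51.51

881 mol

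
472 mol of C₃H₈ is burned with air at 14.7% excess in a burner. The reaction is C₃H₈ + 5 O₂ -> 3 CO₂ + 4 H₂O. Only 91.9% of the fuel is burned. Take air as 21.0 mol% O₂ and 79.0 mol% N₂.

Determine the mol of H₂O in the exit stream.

Stoichiometric O₂ = 5 × 472 = 2360 mol; O₂ fed = 2360 × 1.147 = 2707 mol.
N₂ fed = 2707 × 79/21 = 10180 mol.
Fuel reacted = 0.919 × 472 → ξ = 433.8 mol.
Outlet (n = n₀ + ν ξ):
  C₃H₈: 472 − 1(433.8) = 38.23
  O₂: 2707 − 5(433.8) = 538.1
  N₂: 10180 (inert)
  CO₂: 0 + 3(433.8) = 1301
  H₂O: 0 + 4(433.8) = 1735

1740 mol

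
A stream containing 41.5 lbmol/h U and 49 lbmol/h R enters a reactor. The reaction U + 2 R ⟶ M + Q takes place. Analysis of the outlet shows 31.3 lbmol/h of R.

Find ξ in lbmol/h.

ξ = 8.85 lbmol/h

For R: n = n₀ − 2ξ → 31.3 = 49 − 2ξ, giving ξ = 8.85 lbmol/h.
Outlet amounts (n = n₀ + ν ξ):
  U: 41.5 − 1(8.85) = 32.65
  R: 49 − 2(8.85) = 31.3
  M: 0 + 1(8.85) = 8.85
  Q: 0 + 1(8.85) = 8.85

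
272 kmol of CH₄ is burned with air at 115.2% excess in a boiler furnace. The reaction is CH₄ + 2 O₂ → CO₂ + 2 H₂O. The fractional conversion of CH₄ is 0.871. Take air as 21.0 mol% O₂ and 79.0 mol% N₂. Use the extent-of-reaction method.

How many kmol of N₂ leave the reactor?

4400 kmol

Stoichiometric O₂ = 2 × 272 = 544 kmol; O₂ fed = 544 × 2.152 = 1171 kmol.
N₂ fed = 1171 × 79/21 = 4404 kmol.
Fuel reacted = 0.871 × 272 → ξ = 236.9 kmol.
Outlet (n = n₀ + ν ξ):
  CH₄: 272 − 1(236.9) = 35.09
  O₂: 1171 − 2(236.9) = 696.9
  N₂: 4404 (inert)
  CO₂: 0 + 1(236.9) = 236.9
  H₂O: 0 + 2(236.9) = 473.8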